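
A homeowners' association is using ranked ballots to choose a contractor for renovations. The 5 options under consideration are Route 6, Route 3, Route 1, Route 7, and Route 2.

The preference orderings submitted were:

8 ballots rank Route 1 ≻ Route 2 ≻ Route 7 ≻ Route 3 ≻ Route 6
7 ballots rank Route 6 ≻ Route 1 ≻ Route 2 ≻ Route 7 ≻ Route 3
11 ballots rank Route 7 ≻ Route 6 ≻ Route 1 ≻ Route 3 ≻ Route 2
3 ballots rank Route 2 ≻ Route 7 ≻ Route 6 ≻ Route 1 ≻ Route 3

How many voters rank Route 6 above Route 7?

7

Ballots ranking Route 6 above Route 7: 7.
Ballots ranking Route 7 above Route 6: 8+11+3 = 22.
So 7 of 29 voters prefer Route 6 to Route 7.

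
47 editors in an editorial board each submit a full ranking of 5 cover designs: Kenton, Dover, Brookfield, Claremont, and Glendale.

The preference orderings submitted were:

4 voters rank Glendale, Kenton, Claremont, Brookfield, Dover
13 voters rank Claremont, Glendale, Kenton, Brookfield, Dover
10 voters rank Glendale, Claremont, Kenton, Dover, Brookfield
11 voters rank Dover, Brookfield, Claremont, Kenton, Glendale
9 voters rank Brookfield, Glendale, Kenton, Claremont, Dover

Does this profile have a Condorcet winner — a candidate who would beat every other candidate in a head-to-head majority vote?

Yes

Head-to-head results (47 voters total):
Kenton vs Dover: Kenton wins 36–11.
Kenton vs Brookfield: Kenton wins 27–20.
Kenton vs Claremont: Claremont wins 34–13.
Kenton vs Glendale: Glendale wins 36–11.
Dover vs Brookfield: Brookfield wins 26–21.
Dover vs Claremont: Claremont wins 36–11.
Dover vs Glendale: Glendale wins 36–11.
Brookfield vs Claremont: Claremont wins 27–20.
Brookfield vs Glendale: Glendale wins 27–20.
Claremont vs Glendale: Claremont wins 24–23.
Claremont beats each rival — Kenton (34–13), Dover (36–11), Brookfield (27–20), Glendale (24–23) — so Claremont is the Condorcet winner.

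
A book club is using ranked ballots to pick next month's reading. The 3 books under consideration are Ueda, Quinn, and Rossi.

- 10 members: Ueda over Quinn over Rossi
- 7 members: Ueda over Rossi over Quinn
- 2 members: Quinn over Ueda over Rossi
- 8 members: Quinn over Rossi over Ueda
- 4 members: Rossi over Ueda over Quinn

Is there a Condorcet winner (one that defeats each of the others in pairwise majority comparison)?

Head-to-head results (31 voters total):
Ueda vs Quinn: Ueda wins 21–10.
Ueda vs Rossi: Ueda wins 19–12.
Quinn vs Rossi: Quinn wins 20–11.
Ueda beats each rival — Quinn (21–10), Rossi (19–12) — so Ueda is the Condorcet winner.

Yes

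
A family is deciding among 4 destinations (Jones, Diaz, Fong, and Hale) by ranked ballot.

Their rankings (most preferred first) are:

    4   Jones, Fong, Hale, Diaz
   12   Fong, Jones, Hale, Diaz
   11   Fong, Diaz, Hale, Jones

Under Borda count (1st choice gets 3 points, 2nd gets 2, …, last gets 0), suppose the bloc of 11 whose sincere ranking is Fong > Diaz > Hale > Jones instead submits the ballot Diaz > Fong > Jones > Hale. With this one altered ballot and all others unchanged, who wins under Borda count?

Fong

Borda totals with the altered ballot: Jones 47, Diaz 33, Fong 66, Hale 16.
The winner is unchanged: still Fong.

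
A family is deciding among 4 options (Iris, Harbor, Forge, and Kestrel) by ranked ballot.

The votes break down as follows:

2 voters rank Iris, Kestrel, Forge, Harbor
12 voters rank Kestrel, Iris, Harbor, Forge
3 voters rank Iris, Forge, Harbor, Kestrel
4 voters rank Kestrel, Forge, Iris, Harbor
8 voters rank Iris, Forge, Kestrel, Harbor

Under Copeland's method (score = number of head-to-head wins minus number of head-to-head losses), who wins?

Pairwise results:
  Iris vs Harbor: Iris wins 29–0.
  Iris vs Forge: Iris wins 25–4.
  Iris vs Kestrel: Kestrel wins 16–13.
  Harbor vs Forge: Forge wins 17–12.
  Harbor vs Kestrel: Kestrel wins 26–3.
  Forge vs Kestrel: Kestrel wins 18–11.
Copeland scores (wins − losses):
  Iris: 2 − 1 = 1
  Harbor: 0 − 3 = -3
  Forge: 1 − 2 = -1
  Kestrel: 3 − 0 = 3
Kestrel has the best Copeland score.

Kestrel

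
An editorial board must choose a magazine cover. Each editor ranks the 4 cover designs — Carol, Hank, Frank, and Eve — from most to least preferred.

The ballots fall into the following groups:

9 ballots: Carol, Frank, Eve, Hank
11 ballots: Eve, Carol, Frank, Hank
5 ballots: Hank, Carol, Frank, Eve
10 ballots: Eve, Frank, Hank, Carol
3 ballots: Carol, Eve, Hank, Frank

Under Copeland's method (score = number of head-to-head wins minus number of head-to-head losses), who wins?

Eve

Pairwise results:
  Carol vs Hank: Carol wins 23–15.
  Carol vs Frank: Carol wins 28–10.
  Carol vs Eve: Eve wins 21–17.
  Hank vs Frank: Frank wins 30–8.
  Hank vs Eve: Eve wins 33–5.
  Frank vs Eve: Eve wins 24–14.
Copeland scores (wins − losses):
  Carol: 2 − 1 = 1
  Hank: 0 − 3 = -3
  Frank: 1 − 2 = -1
  Eve: 3 − 0 = 3
Eve has the best Copeland score.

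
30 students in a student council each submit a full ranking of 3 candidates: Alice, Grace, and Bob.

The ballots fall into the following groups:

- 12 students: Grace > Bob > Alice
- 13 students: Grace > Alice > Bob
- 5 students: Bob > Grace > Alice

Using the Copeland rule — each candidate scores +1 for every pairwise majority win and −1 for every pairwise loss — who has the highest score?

Pairwise results:
  Alice vs Grace: Grace wins 30–0.
  Alice vs Bob: Bob wins 17–13.
  Grace vs Bob: Grace wins 25–5.
Copeland scores (wins − losses):
  Alice: 0 − 2 = -2
  Grace: 2 − 0 = 2
  Bob: 1 − 1 = 0
Grace has the best Copeland score.

Grace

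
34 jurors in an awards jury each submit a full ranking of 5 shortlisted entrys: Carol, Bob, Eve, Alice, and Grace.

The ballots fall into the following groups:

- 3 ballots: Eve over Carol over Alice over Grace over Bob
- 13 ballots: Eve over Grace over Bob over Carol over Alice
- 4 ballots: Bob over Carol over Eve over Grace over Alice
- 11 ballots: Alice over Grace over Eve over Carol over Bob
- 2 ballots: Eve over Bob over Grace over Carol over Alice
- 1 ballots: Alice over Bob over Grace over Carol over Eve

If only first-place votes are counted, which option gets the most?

Eve

First-place vote totals:
  Carol: 0
  Bob: 4
  Eve: 18
  Alice: 12
  Grace: 0
Eve has the most first-place votes.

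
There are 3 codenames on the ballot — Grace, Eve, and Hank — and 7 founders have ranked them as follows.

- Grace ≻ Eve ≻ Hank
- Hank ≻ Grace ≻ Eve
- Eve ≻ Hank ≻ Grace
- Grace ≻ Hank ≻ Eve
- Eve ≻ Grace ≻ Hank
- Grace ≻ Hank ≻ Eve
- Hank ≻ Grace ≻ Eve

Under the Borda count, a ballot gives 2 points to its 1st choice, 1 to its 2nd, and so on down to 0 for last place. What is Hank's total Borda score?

Borda scores:
  Grace: 2 + 1 + 0 + 2 + 1 + 2 + 1 = 9
  Eve: 1 + 0 + 2 + 0 + 2 + 0 + 0 = 5
  Hank: 0 + 2 + 1 + 1 + 0 + 1 + 2 = 7

7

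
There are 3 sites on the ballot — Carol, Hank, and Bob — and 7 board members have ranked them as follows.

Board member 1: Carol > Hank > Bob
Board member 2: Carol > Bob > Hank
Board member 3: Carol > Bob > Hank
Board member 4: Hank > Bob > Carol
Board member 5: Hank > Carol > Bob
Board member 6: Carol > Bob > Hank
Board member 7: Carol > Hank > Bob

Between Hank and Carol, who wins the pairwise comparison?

Ballots ranking Hank above Carol: 2.
Ballots ranking Carol above Hank: 5.
Carol wins the head-to-head, 5–2.

Carol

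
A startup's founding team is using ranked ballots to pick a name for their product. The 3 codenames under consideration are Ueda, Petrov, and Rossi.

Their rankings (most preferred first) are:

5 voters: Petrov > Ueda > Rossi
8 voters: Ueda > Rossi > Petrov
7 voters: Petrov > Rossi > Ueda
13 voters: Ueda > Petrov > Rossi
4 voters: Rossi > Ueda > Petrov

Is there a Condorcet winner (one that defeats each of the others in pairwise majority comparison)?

Yes

Head-to-head results (37 voters total):
Ueda vs Petrov: Ueda wins 25–12.
Ueda vs Rossi: Ueda wins 26–11.
Petrov vs Rossi: Petrov wins 25–12.
Ueda beats each rival — Petrov (25–12), Rossi (26–11) — so Ueda is the Condorcet winner.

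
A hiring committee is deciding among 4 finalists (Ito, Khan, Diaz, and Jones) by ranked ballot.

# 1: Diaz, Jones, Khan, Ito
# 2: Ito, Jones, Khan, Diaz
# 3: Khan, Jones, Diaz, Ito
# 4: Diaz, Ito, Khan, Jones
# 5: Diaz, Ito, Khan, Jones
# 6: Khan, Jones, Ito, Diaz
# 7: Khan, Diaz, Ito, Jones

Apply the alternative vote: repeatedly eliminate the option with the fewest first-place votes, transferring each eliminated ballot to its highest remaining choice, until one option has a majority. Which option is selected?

Khan

Round 1: Khan 3, Diaz 3, Ito 1, Jones 0. Jones has the fewest and is eliminated.
Round 2: Khan 3, Diaz 3, Ito 1. Ito has the fewest and is eliminated.
Round 3: Khan 4, Diaz 3. Khan has a majority.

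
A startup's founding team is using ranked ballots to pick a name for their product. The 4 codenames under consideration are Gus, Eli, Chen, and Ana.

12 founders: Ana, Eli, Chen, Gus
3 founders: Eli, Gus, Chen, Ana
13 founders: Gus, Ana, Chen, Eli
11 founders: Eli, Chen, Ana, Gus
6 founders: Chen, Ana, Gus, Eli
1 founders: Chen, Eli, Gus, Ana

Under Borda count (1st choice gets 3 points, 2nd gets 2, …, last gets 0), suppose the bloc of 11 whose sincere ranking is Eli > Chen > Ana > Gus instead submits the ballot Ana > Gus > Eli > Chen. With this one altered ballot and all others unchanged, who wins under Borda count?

Ana

Borda totals with the altered ballot: Gus 74, Eli 46, Chen 49, Ana 107.
The winner is unchanged: still Ana.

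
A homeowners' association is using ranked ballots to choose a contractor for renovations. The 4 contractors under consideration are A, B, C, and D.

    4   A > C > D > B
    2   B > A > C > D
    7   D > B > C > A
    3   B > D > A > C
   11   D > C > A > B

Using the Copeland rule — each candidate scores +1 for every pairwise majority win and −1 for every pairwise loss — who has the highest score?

Pairwise results:
  A vs B: A wins 15–12.
  A vs C: C wins 18–9.
  A vs D: D wins 21–6.
  B vs C: C wins 15–12.
  B vs D: D wins 22–5.
  C vs D: D wins 21–6.
Copeland scores (wins − losses):
  A: 1 − 2 = -1
  B: 0 − 3 = -3
  C: 2 − 1 = 1
  D: 3 − 0 = 3
D has the best Copeland score.

D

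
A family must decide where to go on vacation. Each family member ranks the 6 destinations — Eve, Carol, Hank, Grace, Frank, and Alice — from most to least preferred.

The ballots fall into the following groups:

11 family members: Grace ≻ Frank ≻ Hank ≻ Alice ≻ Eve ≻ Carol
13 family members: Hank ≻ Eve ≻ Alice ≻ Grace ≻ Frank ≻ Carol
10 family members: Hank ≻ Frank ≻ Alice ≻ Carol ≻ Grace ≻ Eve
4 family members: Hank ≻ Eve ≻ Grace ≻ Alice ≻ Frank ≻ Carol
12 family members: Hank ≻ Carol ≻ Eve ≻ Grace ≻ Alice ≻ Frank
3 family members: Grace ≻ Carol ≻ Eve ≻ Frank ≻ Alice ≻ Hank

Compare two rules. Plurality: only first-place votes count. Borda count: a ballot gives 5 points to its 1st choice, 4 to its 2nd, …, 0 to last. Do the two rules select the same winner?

Plurality first-place counts: Eve 0, Carol 0, Hank 39, Grace 14, Frank 0, Alice 0 → Hank.
Borda totals: Eve 124, Carol 80, Hank 228, Grace 142, Frank 107, Alice 114 → Hank.
The two rules agree on Hank.

Yes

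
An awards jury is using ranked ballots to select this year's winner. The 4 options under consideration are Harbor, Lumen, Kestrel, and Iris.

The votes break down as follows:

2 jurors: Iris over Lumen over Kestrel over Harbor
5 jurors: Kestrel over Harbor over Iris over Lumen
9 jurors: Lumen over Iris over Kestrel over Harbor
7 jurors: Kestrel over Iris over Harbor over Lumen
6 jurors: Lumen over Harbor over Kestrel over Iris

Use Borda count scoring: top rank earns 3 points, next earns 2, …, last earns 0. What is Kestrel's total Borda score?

53

Borda scores:
  Harbor: 2·0 + 5·2 + 9·0 + 7·1 + 6·2 = 29
  Lumen: 2·2 + 5·0 + 9·3 + 7·0 + 6·3 = 49
  Kestrel: 2·1 + 5·3 + 9·1 + 7·3 + 6·1 = 53
  Iris: 2·3 + 5·1 + 9·2 + 7·2 + 6·0 = 43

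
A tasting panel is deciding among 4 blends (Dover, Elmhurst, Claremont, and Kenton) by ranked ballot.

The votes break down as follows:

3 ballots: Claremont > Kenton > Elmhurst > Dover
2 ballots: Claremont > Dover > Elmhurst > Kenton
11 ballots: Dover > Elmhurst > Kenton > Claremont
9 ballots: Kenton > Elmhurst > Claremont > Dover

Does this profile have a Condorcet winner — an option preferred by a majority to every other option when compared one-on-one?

Head-to-head results (25 voters total):
Dover vs Elmhurst: Dover wins 13–12.
Dover vs Claremont: Claremont wins 14–11.
Dover vs Kenton: Dover wins 13–12.
Elmhurst vs Claremont: Elmhurst wins 20–5.
Elmhurst vs Kenton: Elmhurst wins 13–12.
Claremont vs Kenton: Kenton wins 20–5.
No candidate beats all others: Dover beats Elmhurst beats Claremont beats Dover, a majority cycle.

No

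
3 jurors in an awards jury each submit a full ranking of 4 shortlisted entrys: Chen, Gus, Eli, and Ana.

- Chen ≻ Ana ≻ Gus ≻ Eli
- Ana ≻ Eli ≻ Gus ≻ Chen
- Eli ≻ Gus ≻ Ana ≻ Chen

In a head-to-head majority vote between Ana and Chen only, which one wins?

Ballots ranking Ana above Chen: 2.
Ballots ranking Chen above Ana: 1.
Ana wins the head-to-head, 2–1.

Ana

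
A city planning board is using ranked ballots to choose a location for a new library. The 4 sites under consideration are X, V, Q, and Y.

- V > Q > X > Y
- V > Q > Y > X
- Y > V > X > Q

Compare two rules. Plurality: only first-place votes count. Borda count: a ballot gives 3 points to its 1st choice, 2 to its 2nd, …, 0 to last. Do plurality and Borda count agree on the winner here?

Plurality first-place counts: X 0, V 2, Q 0, Y 1 → V.
Borda totals: X 2, V 8, Q 4, Y 4 → V.
The two rules agree on V.

Yes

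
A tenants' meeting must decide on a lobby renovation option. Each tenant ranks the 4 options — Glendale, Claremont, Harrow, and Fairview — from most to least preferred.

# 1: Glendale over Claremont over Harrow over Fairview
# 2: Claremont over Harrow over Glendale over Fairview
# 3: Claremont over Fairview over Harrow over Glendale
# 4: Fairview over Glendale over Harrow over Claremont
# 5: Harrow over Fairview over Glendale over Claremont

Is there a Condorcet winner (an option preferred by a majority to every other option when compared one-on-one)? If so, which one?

None — there is no Condorcet winner

Head-to-head results (5 voters total):
Glendale vs Claremont: Glendale wins 3–2.
Glendale vs Harrow: Harrow wins 3–2.
Glendale vs Fairview: Fairview wins 3–2.
Claremont vs Harrow: Claremont wins 3–2.
Claremont vs Fairview: Claremont wins 3–2.
Harrow vs Fairview: Harrow wins 3–2.
No candidate beats all others: Glendale beats Claremont beats Harrow beats Glendale, a majority cycle.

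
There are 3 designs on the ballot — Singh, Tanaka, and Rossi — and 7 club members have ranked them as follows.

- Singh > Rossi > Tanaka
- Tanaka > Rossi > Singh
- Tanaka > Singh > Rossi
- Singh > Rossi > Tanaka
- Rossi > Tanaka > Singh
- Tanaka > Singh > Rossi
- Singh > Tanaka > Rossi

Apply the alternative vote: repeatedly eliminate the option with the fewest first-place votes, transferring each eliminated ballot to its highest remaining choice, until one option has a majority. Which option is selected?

Tanaka

Round 1: Singh 3, Tanaka 3, Rossi 1. Rossi has the fewest and is eliminated.
Round 2: Tanaka 4, Singh 3. Tanaka has a majority.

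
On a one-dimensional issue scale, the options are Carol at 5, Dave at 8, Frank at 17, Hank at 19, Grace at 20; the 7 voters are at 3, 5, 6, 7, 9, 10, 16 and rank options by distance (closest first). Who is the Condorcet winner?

With single-peaked preferences on a line, the Condorcet winner is the candidate closest to the median voter.
The median voter (position 7) is closest to Dave at 8.
Check: Dave vs Grace — voters closer to Dave: 6 of 7.

Dave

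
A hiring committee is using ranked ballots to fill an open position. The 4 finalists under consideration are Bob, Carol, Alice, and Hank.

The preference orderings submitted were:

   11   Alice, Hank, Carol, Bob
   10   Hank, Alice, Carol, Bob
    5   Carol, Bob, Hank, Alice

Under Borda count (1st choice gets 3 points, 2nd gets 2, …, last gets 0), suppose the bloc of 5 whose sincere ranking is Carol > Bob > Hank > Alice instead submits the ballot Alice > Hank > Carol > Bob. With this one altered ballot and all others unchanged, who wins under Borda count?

Borda totals with the altered ballot: Bob 0, Carol 26, Alice 68, Hank 62.
The switch changes the winner from Hank to Alice.

Alice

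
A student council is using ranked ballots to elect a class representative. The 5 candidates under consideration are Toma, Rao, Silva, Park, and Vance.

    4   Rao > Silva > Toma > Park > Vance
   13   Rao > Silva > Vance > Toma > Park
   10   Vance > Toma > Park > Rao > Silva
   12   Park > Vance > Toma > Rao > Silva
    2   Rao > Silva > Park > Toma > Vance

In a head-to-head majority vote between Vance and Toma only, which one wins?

Vance

Ballots ranking Vance above Toma: 13+10+12 = 35.
Ballots ranking Toma above Vance: 4+2 = 6.
Vance wins the head-to-head, 35–6.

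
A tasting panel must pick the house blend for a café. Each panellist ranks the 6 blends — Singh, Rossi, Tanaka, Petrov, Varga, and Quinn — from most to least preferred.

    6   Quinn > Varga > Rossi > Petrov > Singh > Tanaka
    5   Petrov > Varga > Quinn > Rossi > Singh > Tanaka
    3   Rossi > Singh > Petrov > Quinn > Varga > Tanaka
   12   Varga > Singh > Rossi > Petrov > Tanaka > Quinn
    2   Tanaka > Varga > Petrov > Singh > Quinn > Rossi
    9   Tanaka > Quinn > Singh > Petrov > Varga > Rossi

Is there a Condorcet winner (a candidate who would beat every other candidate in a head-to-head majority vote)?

Head-to-head results (37 voters total):
Singh vs Rossi: Singh wins 23–14.
Singh vs Tanaka: Singh wins 26–11.
Singh vs Petrov: Singh wins 24–13.
Singh vs Varga: Varga wins 25–12.
Singh vs Quinn: Quinn wins 20–17.
Rossi vs Tanaka: Rossi wins 26–11.
Rossi vs Petrov: Rossi wins 21–16.
Rossi vs Varga: Varga wins 34–3.
Rossi vs Quinn: Quinn wins 22–15.
Tanaka vs Petrov: Petrov wins 26–11.
Tanaka vs Varga: Varga wins 26–11.
Tanaka vs Quinn: Tanaka wins 23–14.
Petrov vs Varga: Varga wins 20–17.
Petrov vs Quinn: Petrov wins 22–15.
Varga vs Quinn: Varga wins 19–18.
Varga beats each rival — Singh (25–12), Rossi (34–3), Tanaka (26–11), Petrov (20–17), Quinn (19–18) — so Varga is the Condorcet winner.

Yes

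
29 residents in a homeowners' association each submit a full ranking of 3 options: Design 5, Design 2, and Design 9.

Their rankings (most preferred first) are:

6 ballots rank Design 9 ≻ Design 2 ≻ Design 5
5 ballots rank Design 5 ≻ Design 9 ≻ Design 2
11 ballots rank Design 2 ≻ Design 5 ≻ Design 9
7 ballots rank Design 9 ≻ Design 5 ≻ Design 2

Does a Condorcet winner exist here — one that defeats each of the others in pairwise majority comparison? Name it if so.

Head-to-head results (29 voters total):
Design 5 vs Design 2: Design 2 wins 17–12.
Design 5 vs Design 9: Design 5 wins 16–13.
Design 2 vs Design 9: Design 9 wins 18–11.
No candidate beats all others: Design 5 beats Design 9 beats Design 2 beats Design 5, a majority cycle.

There is no Condorcet winner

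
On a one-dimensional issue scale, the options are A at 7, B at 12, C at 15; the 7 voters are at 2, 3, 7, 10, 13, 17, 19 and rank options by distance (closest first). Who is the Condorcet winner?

B

With single-peaked preferences on a line, the Condorcet winner is the candidate closest to the median voter.
The median voter (position 10) is closest to B at 12.
Check: B vs C — voters closer to B: 5 of 7.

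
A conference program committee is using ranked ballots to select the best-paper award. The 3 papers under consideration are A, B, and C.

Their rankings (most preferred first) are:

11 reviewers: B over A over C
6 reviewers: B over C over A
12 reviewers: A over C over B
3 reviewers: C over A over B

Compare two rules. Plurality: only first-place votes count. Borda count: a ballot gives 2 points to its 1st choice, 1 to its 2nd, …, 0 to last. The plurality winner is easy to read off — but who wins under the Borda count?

A

Plurality first-place counts: A 12, B 17, C 3 → B.
Borda totals: A 38, B 34, C 24 → A.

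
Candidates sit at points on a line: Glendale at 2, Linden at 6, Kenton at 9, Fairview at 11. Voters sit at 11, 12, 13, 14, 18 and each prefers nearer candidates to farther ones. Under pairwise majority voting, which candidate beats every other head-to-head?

Fairview

With single-peaked preferences on a line, the Condorcet winner is the candidate closest to the median voter.
The median voter (position 13) is closest to Fairview at 11.
Check: Fairview vs Linden — voters closer to Fairview: 5 of 5.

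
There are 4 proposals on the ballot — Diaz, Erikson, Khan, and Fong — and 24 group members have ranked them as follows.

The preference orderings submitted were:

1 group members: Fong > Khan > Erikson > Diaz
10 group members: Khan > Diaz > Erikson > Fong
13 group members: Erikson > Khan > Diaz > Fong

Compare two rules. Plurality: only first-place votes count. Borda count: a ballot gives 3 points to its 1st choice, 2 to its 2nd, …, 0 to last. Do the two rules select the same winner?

Plurality first-place counts: Diaz 0, Erikson 13, Khan 10, Fong 1 → Erikson.
Borda totals: Diaz 33, Erikson 50, Khan 58, Fong 3 → Khan.
The two rules disagree: plurality picks Erikson, Borda picks Khan.

No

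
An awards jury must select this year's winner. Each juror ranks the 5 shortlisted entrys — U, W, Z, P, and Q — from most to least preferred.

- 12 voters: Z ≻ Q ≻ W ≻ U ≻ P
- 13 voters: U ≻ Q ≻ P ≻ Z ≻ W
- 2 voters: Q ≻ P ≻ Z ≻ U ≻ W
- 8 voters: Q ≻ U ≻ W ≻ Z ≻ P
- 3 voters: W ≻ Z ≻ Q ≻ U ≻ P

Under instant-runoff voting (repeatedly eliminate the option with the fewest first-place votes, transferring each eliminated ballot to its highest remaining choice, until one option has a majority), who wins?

Round 1: U 13, Z 12, Q 10, W 3, P 0. P has the fewest and is eliminated.
Round 2: U 13, Z 12, Q 10, W 3. W has the fewest and is eliminated.
Round 3: Z 15, U 13, Q 10. Q has the fewest and is eliminated.
Round 4: U 21, Z 17. U has a majority.

U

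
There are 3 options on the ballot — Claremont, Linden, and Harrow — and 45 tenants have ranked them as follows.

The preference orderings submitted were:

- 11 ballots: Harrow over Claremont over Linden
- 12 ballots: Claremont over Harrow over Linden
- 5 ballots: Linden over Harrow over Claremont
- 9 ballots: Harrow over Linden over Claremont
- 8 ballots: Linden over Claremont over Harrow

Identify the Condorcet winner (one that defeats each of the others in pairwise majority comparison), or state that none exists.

Head-to-head results (45 voters total):
Claremont vs Linden: Claremont wins 23–22.
Claremont vs Harrow: Harrow wins 25–20.
Linden vs Harrow: Harrow wins 32–13.
Harrow beats each rival — Claremont (25–20), Linden (32–13) — so Harrow is the Condorcet winner.

Harrow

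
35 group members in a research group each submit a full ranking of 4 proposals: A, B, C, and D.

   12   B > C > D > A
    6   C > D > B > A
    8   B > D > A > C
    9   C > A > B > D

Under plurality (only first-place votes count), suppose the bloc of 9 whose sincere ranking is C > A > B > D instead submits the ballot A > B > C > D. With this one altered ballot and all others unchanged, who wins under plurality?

B

First-place totals with the altered ballot: A 9, B 20, C 6, D 0.
The winner is unchanged: still B.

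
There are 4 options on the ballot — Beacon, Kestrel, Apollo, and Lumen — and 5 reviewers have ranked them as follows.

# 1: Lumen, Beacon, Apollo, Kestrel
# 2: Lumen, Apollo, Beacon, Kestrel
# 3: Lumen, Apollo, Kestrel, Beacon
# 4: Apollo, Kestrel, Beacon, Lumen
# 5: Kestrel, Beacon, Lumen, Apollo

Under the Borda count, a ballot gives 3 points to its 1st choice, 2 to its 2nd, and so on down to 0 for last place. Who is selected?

Borda scores:
  Beacon: 2 + 1 + 0 + 1 + 2 = 6
  Kestrel: 0 + 0 + 1 + 2 + 3 = 6
  Apollo: 1 + 2 + 2 + 3 + 0 = 8
  Lumen: 3 + 3 + 3 + 0 + 1 = 10
Lumen has the highest total.

Lumen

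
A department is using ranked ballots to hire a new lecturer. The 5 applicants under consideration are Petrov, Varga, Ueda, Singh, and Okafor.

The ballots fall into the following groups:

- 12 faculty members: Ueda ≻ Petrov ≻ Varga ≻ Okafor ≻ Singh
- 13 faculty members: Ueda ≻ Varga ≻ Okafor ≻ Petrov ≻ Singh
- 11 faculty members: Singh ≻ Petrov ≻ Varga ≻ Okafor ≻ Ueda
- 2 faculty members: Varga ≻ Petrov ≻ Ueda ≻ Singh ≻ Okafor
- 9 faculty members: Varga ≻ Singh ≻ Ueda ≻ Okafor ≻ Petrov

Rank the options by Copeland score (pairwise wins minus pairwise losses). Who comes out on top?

Pairwise results:
  Petrov vs Varga: Varga wins 24–23.
  Petrov vs Ueda: Ueda wins 34–13.
  Petrov vs Singh: Petrov wins 27–20.
  Petrov vs Okafor: Petrov wins 25–22.
  Varga vs Ueda: Ueda wins 25–22.
  Varga vs Singh: Varga wins 36–11.
  Varga vs Okafor: Varga wins 47–0.
  Ueda vs Singh: Ueda wins 27–20.
  Ueda vs Okafor: Ueda wins 36–11.
  Singh vs Okafor: Okafor wins 25–22.
Copeland scores (wins − losses):
  Petrov: 2 − 2 = 0
  Varga: 3 − 1 = 2
  Ueda: 4 − 0 = 4
  Singh: 0 − 4 = -4
  Okafor: 1 − 3 = -2
Ueda has the best Copeland score.

Ueda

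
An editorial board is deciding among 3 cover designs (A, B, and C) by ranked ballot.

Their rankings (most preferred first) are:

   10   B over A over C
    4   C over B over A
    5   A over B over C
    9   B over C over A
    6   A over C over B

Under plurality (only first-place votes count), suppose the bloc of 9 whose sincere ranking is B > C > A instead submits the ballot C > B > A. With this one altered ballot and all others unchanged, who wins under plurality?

First-place totals with the altered ballot: A 11, B 10, C 13.
The switch changes the winner from B to C.

C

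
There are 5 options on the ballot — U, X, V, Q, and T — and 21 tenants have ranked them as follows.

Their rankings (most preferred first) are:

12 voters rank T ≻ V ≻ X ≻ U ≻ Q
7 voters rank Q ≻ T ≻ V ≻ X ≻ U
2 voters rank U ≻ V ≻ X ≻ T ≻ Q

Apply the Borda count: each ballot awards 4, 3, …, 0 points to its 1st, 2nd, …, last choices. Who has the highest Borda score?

Borda scores:
  U: 12·1 + 7·0 + 2·4 = 20
  X: 12·2 + 7·1 + 2·2 = 35
  V: 12·3 + 7·2 + 2·3 = 56
  Q: 12·0 + 7·4 + 2·0 = 28
  T: 12·4 + 7·3 + 2·1 = 71
T has the highest total.

T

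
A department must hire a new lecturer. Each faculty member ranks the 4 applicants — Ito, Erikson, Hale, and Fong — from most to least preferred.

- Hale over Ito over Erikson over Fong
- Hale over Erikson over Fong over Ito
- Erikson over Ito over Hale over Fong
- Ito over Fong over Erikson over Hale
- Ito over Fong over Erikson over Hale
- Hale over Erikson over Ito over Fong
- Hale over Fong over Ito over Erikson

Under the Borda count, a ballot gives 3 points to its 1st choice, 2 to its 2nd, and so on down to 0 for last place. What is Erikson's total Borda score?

10

Borda scores:
  Ito: 2 + 0 + 2 + 3 + 3 + 1 + 1 = 12
  Erikson: 1 + 2 + 3 + 1 + 1 + 2 + 0 = 10
  Hale: 3 + 3 + 1 + 0 + 0 + 3 + 3 = 13
  Fong: 0 + 1 + 0 + 2 + 2 + 0 + 2 = 7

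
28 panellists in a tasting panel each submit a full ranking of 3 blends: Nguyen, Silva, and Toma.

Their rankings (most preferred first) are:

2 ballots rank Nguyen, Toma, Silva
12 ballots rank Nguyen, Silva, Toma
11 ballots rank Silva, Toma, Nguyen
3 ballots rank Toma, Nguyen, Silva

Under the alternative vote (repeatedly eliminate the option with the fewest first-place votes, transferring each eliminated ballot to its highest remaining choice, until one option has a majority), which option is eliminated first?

Round 1: Nguyen 14, Silva 11, Toma 3. Toma has the fewest and is eliminated.
Round 2: Nguyen 17, Silva 11. Nguyen has a majority.

Toma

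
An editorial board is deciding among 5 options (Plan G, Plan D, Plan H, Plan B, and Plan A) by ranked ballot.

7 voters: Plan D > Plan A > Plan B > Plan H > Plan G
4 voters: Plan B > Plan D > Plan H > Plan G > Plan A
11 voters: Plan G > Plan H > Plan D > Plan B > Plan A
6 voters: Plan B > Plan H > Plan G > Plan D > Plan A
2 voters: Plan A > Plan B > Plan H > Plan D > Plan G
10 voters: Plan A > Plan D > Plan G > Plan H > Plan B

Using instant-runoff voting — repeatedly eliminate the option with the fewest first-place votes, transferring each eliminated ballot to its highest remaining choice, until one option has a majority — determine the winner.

Round 1: Plan A 12, Plan G 11, Plan B 10, Plan D 7, Plan H 0. Plan H has the fewest and is eliminated.
Round 2: Plan A 12, Plan G 11, Plan B 10, Plan D 7. Plan D has the fewest and is eliminated.
Round 3: Plan A 19, Plan G 11, Plan B 10. Plan B has the fewest and is eliminated.
Round 4: Plan G 21, Plan A 19. Plan G has a majority.

Plan G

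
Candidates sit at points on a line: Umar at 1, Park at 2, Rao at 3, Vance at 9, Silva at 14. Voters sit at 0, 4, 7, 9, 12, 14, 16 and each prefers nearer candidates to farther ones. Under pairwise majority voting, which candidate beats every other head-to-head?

Vance

With single-peaked preferences on a line, the Condorcet winner is the candidate closest to the median voter.
The median voter (position 9) is closest to Vance at 9.
Check: Vance vs Rao — voters closer to Vance: 5 of 7.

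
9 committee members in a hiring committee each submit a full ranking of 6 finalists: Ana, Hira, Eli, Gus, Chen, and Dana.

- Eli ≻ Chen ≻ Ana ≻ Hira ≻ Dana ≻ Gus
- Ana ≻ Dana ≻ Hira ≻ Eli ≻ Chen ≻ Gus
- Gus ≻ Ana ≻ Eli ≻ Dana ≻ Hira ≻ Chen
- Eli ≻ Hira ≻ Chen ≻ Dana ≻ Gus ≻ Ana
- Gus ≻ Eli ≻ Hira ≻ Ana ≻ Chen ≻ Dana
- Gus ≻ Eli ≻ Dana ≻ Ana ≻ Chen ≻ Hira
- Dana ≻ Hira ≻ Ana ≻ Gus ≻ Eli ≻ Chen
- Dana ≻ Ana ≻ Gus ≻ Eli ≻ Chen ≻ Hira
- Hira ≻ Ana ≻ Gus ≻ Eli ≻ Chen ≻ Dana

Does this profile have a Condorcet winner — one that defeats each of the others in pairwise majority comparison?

Head-to-head results (9 voters total):
Ana vs Hira: Ana wins 5–4.
Ana vs Eli: Ana wins 5–4.
Ana vs Gus: Ana wins 5–4.
Ana vs Chen: Ana wins 7–2.
Ana vs Dana: Ana wins 5–4.
Hira vs Eli: Eli wins 6–3.
Hira vs Gus: Hira wins 5–4.
Hira vs Chen: Hira wins 6–3.
Hira vs Dana: Dana wins 5–4.
Eli vs Gus: Gus wins 6–3.
Eli vs Chen: Eli wins 9–0.
Eli vs Dana: Eli wins 6–3.
Gus vs Chen: Gus wins 6–3.
Gus vs Dana: Dana wins 5–4.
Chen vs Dana: Dana wins 5–4.
Ana beats each rival — Hira (5–4), Eli (5–4), Gus (5–4), Chen (7–2), Dana (5–4) — so Ana is the Condorcet winner.

Yes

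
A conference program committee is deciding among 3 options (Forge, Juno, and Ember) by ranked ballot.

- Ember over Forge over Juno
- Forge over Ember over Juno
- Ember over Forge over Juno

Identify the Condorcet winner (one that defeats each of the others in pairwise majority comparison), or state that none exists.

Ember

Head-to-head results (3 voters total):
Forge vs Juno: Forge wins 3–0.
Forge vs Ember: Ember wins 2–1.
Juno vs Ember: Ember wins 3–0.
Ember beats each rival — Forge (2–1), Juno (3–0) — so Ember is the Condorcet winner.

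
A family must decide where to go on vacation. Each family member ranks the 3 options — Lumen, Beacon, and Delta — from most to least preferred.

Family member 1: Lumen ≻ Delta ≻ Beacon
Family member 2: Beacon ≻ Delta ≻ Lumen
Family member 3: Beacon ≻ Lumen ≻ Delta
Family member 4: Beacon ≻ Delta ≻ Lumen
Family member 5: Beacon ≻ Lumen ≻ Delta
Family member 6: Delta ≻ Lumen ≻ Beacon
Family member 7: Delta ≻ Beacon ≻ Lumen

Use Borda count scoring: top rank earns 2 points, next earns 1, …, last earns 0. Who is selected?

Borda scores:
  Lumen: 2 + 0 + 1 + 0 + 1 + 1 + 0 = 5
  Beacon: 0 + 2 + 2 + 2 + 2 + 0 + 1 = 9
  Delta: 1 + 1 + 0 + 1 + 0 + 2 + 2 = 7
Beacon has the highest total.

Beacon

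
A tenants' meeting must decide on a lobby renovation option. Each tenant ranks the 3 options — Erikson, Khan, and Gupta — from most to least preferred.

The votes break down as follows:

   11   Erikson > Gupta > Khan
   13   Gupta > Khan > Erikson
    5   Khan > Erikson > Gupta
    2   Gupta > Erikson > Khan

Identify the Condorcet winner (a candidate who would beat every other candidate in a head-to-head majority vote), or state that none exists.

None — there is no Condorcet winner

Head-to-head results (31 voters total):
Erikson vs Khan: Khan wins 18–13.
Erikson vs Gupta: Erikson wins 16–15.
Khan vs Gupta: Gupta wins 26–5.
No candidate beats all others: Erikson beats Gupta beats Khan beats Erikson, a majority cycle.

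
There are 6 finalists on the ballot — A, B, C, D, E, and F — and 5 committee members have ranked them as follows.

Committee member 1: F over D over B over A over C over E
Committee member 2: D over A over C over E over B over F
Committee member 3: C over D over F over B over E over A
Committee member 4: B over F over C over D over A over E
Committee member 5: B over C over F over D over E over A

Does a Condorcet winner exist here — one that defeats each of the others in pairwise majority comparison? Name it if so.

Head-to-head results (5 voters total):
A vs B: B wins 4–1.
A vs C: C wins 3–2.
A vs D: D wins 5–0.
A vs E: A wins 3–2.
A vs F: F wins 4–1.
B vs C: B wins 3–2.
B vs D: D wins 3–2.
B vs E: B wins 4–1.
B vs F: B wins 3–2.
C vs D: C wins 3–2.
C vs E: C wins 5–0.
C vs F: C wins 3–2.
D vs E: D wins 5–0.
D vs F: F wins 3–2.
E vs F: F wins 4–1.
No candidate beats all others: B beats C beats D beats B, a majority cycle.

There is no Condorcet winner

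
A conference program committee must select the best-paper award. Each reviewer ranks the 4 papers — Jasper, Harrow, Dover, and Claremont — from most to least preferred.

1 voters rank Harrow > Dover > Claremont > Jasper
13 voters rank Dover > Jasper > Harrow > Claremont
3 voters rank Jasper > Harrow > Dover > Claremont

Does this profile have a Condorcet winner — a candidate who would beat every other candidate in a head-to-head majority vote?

Yes

Head-to-head results (17 voters total):
Jasper vs Harrow: Jasper wins 16–1.
Jasper vs Dover: Dover wins 14–3.
Jasper vs Claremont: Jasper wins 16–1.
Harrow vs Dover: Dover wins 13–4.
Harrow vs Claremont: Harrow wins 17–0.
Dover vs Claremont: Dover wins 17–0.
Dover beats each rival — Jasper (14–3), Harrow (13–4), Claremont (17–0) — so Dover is the Condorcet winner.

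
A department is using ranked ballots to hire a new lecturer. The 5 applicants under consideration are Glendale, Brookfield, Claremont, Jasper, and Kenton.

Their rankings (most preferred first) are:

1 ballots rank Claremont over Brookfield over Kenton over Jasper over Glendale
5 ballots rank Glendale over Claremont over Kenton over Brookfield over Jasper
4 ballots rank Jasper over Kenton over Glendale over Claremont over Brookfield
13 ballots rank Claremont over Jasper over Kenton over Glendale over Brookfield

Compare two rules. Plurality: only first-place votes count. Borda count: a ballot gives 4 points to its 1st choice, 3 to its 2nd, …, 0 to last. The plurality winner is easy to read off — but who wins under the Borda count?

Claremont

Plurality first-place counts: Glendale 5, Brookfield 0, Claremont 14, Jasper 4, Kenton 0 → Claremont.
Borda totals: Glendale 41, Brookfield 8, Claremont 75, Jasper 56, Kenton 50 → Claremont.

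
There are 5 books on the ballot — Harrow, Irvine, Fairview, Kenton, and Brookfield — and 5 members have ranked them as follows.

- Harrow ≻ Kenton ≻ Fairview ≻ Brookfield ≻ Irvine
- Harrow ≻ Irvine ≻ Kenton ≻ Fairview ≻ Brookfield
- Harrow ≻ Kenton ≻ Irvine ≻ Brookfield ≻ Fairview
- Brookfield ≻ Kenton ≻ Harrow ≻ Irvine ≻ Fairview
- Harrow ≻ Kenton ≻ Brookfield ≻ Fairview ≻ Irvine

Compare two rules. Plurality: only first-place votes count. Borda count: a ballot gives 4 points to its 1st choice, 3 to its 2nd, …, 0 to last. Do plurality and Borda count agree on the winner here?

Plurality first-place counts: Harrow 4, Irvine 0, Fairview 0, Kenton 0, Brookfield 1 → Harrow.
Borda totals: Harrow 18, Irvine 6, Fairview 4, Kenton 14, Brookfield 8 → Harrow.
The two rules agree on Harrow.

Yes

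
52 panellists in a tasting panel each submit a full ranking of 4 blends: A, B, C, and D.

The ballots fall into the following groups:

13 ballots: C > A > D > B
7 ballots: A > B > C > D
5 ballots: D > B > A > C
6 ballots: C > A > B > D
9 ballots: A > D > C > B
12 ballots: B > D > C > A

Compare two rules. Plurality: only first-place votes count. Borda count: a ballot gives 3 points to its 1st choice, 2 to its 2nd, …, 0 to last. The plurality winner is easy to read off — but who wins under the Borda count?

Plurality first-place counts: A 16, B 12, C 19, D 5 → C.
Borda totals: A 91, B 66, C 85, D 70 → A.

A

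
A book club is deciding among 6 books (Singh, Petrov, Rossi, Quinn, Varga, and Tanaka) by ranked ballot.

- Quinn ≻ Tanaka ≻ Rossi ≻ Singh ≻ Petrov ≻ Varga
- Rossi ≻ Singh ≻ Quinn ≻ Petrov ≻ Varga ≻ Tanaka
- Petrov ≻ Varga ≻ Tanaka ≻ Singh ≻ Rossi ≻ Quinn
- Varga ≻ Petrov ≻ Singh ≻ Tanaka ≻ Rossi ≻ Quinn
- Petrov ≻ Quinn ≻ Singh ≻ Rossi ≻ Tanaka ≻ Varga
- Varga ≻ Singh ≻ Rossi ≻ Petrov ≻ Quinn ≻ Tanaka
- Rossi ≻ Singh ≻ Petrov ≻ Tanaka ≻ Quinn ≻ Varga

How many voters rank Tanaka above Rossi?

Ballots ranking Tanaka above Rossi: 3.
Ballots ranking Rossi above Tanaka: 4.
So 3 of 7 voters prefer Tanaka to Rossi.

3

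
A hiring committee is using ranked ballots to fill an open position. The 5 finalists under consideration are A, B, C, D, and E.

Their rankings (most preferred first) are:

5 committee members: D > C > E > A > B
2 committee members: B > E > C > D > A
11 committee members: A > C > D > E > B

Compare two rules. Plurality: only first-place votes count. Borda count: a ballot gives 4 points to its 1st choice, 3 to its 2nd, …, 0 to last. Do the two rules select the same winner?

Plurality first-place counts: A 11, B 2, C 0, D 5, E 0 → A.
Borda totals: A 49, B 8, C 52, D 44, E 27 → C.
The two rules disagree: plurality picks A, Borda picks C.

No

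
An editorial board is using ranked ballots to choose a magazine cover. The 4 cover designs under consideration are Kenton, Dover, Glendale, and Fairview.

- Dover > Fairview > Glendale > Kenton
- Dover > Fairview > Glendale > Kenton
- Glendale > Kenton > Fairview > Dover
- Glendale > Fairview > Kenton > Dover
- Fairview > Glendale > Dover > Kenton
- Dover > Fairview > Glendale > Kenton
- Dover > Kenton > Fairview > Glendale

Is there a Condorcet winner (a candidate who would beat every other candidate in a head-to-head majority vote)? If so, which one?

Head-to-head results (7 voters total):
Kenton vs Dover: Dover wins 5–2.
Kenton vs Glendale: Glendale wins 6–1.
Kenton vs Fairview: Fairview wins 5–2.
Dover vs Glendale: Dover wins 4–3.
Dover vs Fairview: Dover wins 4–3.
Glendale vs Fairview: Fairview wins 5–2.
Dover beats each rival — Kenton (5–2), Glendale (4–3), Fairview (4–3) — so Dover is the Condorcet winner.

Dover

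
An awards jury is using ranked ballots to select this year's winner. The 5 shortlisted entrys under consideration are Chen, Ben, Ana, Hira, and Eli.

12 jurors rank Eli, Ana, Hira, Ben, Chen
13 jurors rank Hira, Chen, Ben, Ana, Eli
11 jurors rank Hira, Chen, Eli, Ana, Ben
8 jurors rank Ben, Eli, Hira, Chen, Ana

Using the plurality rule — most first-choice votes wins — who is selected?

First-place vote totals:
  Chen: 0
  Ben: 8
  Ana: 0
  Hira: 24
  Eli: 12
Hira has the most first-place votes.

Hira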